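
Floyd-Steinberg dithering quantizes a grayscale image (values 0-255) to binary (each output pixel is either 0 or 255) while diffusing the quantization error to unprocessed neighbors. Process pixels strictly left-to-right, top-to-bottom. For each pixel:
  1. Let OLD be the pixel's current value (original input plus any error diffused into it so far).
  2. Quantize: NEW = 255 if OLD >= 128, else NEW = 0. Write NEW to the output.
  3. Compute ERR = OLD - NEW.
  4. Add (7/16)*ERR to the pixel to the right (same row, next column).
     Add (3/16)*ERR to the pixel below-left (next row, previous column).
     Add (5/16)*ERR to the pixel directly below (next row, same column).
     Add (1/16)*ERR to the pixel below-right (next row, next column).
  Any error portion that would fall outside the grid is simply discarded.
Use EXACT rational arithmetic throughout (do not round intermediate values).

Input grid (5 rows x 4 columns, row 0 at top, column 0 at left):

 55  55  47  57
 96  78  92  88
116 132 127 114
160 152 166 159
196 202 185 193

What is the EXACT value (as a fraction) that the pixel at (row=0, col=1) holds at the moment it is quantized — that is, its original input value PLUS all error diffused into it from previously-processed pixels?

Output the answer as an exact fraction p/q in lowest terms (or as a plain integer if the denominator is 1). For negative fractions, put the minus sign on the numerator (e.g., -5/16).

Answer: 1265/16

Derivation:
(0,0): OLD=55 → NEW=0, ERR=55
(0,1): OLD=1265/16 → NEW=0, ERR=1265/16
Target (0,1): original=55, with diffused error = 1265/16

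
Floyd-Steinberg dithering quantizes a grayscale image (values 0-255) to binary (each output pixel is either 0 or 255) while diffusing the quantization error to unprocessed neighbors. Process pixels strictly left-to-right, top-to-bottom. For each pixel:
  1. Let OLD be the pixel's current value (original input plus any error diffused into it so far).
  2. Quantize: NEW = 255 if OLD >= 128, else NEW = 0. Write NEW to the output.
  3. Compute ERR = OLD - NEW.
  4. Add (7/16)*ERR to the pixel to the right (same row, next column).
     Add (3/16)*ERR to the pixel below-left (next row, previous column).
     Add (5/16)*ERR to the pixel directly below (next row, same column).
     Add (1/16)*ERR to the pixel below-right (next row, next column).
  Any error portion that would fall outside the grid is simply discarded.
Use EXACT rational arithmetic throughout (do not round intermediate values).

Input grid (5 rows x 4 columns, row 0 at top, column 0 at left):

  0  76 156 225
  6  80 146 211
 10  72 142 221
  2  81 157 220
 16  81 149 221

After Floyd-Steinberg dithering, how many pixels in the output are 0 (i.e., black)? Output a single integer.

(0,0): OLD=0 → NEW=0, ERR=0
(0,1): OLD=76 → NEW=0, ERR=76
(0,2): OLD=757/4 → NEW=255, ERR=-263/4
(0,3): OLD=12559/64 → NEW=255, ERR=-3761/64
(1,0): OLD=81/4 → NEW=0, ERR=81/4
(1,1): OLD=3209/32 → NEW=0, ERR=3209/32
(1,2): OLD=166971/1024 → NEW=255, ERR=-94149/1024
(1,3): OLD=2429773/16384 → NEW=255, ERR=-1748147/16384
(2,0): OLD=17987/512 → NEW=0, ERR=17987/512
(2,1): OLD=1683195/16384 → NEW=0, ERR=1683195/16384
(2,2): OLD=9468365/65536 → NEW=255, ERR=-7243315/65536
(2,3): OLD=140043615/1048576 → NEW=255, ERR=-127343265/1048576
(3,0): OLD=8451793/262144 → NEW=0, ERR=8451793/262144
(3,1): OLD=455846339/4194304 → NEW=0, ERR=455846339/4194304
(3,2): OLD=10311933961/67108864 → NEW=255, ERR=-6800826359/67108864
(3,3): OLD=140450417407/1073741824 → NEW=255, ERR=-133353747713/1073741824
(4,0): OLD=3117424281/67108864 → NEW=0, ERR=3117424281/67108864
(4,1): OLD=63511972381/536870912 → NEW=0, ERR=63511972381/536870912
(4,2): OLD=2621537432675/17179869184 → NEW=255, ERR=-1759329209245/17179869184
(4,3): OLD=36023401604965/274877906944 → NEW=255, ERR=-34070464665755/274877906944
Output grid:
  Row 0: ..##  (2 black, running=2)
  Row 1: ..##  (2 black, running=4)
  Row 2: ..##  (2 black, running=6)
  Row 3: ..##  (2 black, running=8)
  Row 4: ..##  (2 black, running=10)

Answer: 10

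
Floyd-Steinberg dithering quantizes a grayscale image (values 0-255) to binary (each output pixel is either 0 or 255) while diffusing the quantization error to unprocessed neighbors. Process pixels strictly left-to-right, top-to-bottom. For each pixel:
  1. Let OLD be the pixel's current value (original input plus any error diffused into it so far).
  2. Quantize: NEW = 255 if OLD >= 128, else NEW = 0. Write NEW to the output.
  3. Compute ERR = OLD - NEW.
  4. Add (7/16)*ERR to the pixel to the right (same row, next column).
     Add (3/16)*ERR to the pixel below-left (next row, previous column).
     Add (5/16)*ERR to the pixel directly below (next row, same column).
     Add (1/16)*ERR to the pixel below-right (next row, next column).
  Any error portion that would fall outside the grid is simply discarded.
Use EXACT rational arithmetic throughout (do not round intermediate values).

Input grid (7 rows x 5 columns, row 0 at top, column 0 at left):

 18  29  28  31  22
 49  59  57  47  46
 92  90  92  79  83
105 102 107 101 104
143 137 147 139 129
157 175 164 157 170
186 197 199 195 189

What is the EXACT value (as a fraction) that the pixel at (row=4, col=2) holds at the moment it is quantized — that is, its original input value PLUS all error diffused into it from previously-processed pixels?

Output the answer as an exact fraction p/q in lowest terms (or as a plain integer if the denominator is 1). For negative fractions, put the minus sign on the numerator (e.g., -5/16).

Answer: 111113026982721/549755813888

Derivation:
(0,0): OLD=18 → NEW=0, ERR=18
(0,1): OLD=295/8 → NEW=0, ERR=295/8
(0,2): OLD=5649/128 → NEW=0, ERR=5649/128
(0,3): OLD=103031/2048 → NEW=0, ERR=103031/2048
(0,4): OLD=1442113/32768 → NEW=0, ERR=1442113/32768
(1,0): OLD=7877/128 → NEW=0, ERR=7877/128
(1,1): OLD=109411/1024 → NEW=0, ERR=109411/1024
(1,2): OLD=4236063/32768 → NEW=255, ERR=-4119777/32768
(1,3): OLD=2454515/131072 → NEW=0, ERR=2454515/131072
(1,4): OLD=149086841/2097152 → NEW=0, ERR=149086841/2097152
(2,0): OLD=2150641/16384 → NEW=255, ERR=-2027279/16384
(2,1): OLD=25966955/524288 → NEW=0, ERR=25966955/524288
(2,2): OLD=709411073/8388608 → NEW=0, ERR=709411073/8388608
(2,3): OLD=17088902003/134217728 → NEW=0, ERR=17088902003/134217728
(2,4): OLD=348084669285/2147483648 → NEW=255, ERR=-199523660955/2147483648
(3,0): OLD=634340065/8388608 → NEW=0, ERR=634340065/8388608
(3,1): OLD=10649105741/67108864 → NEW=255, ERR=-6463654579/67108864
(3,2): OLD=253956718559/2147483648 → NEW=0, ERR=253956718559/2147483648
(3,3): OLD=774772627143/4294967296 → NEW=255, ERR=-320444033337/4294967296
(3,4): OLD=3455325601731/68719476736 → NEW=0, ERR=3455325601731/68719476736
(4,0): OLD=159527719695/1073741824 → NEW=255, ERR=-114276445425/1073741824
(4,1): OLD=2997490400143/34359738368 → NEW=0, ERR=2997490400143/34359738368
(4,2): OLD=111113026982721/549755813888 → NEW=255, ERR=-29074705558719/549755813888
Target (4,2): original=147, with diffused error = 111113026982721/549755813888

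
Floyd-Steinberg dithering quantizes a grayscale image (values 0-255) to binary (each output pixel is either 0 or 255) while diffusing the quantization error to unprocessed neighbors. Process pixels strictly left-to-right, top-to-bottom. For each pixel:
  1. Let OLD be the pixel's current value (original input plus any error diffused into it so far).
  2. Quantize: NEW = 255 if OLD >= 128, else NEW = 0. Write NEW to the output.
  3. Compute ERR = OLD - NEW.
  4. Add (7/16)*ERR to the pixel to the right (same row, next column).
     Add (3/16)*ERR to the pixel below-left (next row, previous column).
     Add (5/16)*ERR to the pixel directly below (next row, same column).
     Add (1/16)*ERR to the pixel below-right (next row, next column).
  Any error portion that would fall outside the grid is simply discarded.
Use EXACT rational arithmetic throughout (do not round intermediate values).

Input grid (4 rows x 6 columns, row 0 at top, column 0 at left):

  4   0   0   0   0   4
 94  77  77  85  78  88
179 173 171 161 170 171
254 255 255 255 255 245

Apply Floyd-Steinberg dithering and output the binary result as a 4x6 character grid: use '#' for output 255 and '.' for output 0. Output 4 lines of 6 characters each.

(0,0): OLD=4 → NEW=0, ERR=4
(0,1): OLD=7/4 → NEW=0, ERR=7/4
(0,2): OLD=49/64 → NEW=0, ERR=49/64
(0,3): OLD=343/1024 → NEW=0, ERR=343/1024
(0,4): OLD=2401/16384 → NEW=0, ERR=2401/16384
(0,5): OLD=1065383/262144 → NEW=0, ERR=1065383/262144
(1,0): OLD=6117/64 → NEW=0, ERR=6117/64
(1,1): OLD=61315/512 → NEW=0, ERR=61315/512
(1,2): OLD=2126719/16384 → NEW=255, ERR=-2051201/16384
(1,3): OLD=1992755/65536 → NEW=0, ERR=1992755/65536
(1,4): OLD=386428889/4194304 → NEW=0, ERR=386428889/4194304
(1,5): OLD=8696427551/67108864 → NEW=255, ERR=-8416332769/67108864
(2,0): OLD=1894993/8192 → NEW=255, ERR=-193967/8192
(2,1): OLD=47858123/262144 → NEW=255, ERR=-18988597/262144
(2,2): OLD=475516065/4194304 → NEW=0, ERR=475516065/4194304
(2,3): OLD=7702500185/33554432 → NEW=255, ERR=-853879975/33554432
(2,4): OLD=178287684363/1073741824 → NEW=255, ERR=-95516480757/1073741824
(2,5): OLD=1694761439229/17179869184 → NEW=0, ERR=1694761439229/17179869184
(3,0): OLD=977352705/4194304 → NEW=255, ERR=-92194815/4194304
(3,1): OLD=8137772973/33554432 → NEW=255, ERR=-418607187/33554432
(3,2): OLD=74000147255/268435456 → NEW=255, ERR=5549105975/268435456
(3,3): OLD=4234803483589/17179869184 → NEW=255, ERR=-146063158331/17179869184
(3,4): OLD=33038601736165/137438953472 → NEW=255, ERR=-2008331399195/137438953472
(3,5): OLD=580266725848139/2199023255552 → NEW=255, ERR=19515795682379/2199023255552
Row 0: ......
Row 1: ..#..#
Row 2: ##.##.
Row 3: ######

Answer: ......
..#..#
##.##.
######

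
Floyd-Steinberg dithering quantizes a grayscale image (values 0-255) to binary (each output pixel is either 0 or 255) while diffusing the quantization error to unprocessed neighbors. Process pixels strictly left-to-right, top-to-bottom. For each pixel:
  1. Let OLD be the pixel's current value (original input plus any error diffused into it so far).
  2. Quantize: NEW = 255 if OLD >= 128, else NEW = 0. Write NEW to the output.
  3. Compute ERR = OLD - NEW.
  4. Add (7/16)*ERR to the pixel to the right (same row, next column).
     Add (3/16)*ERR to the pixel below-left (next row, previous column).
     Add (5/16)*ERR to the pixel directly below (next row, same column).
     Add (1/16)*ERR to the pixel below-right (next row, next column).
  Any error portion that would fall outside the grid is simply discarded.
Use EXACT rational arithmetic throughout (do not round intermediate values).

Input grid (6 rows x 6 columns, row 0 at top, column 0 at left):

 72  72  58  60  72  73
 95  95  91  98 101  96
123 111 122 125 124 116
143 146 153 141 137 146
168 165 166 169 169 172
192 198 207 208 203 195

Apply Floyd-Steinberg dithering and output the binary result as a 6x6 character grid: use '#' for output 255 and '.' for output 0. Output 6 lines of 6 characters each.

(0,0): OLD=72 → NEW=0, ERR=72
(0,1): OLD=207/2 → NEW=0, ERR=207/2
(0,2): OLD=3305/32 → NEW=0, ERR=3305/32
(0,3): OLD=53855/512 → NEW=0, ERR=53855/512
(0,4): OLD=966809/8192 → NEW=0, ERR=966809/8192
(0,5): OLD=16335919/131072 → NEW=0, ERR=16335919/131072
(1,0): OLD=4381/32 → NEW=255, ERR=-3779/32
(1,1): OLD=25483/256 → NEW=0, ERR=25483/256
(1,2): OLD=1581191/8192 → NEW=255, ERR=-507769/8192
(1,3): OLD=4336395/32768 → NEW=255, ERR=-4019445/32768
(1,4): OLD=239407249/2097152 → NEW=0, ERR=239407249/2097152
(1,5): OLD=6451452839/33554432 → NEW=255, ERR=-2104927321/33554432
(2,0): OLD=429097/4096 → NEW=0, ERR=429097/4096
(2,1): OLD=22142899/131072 → NEW=255, ERR=-11280461/131072
(2,2): OLD=101081753/2097152 → NEW=0, ERR=101081753/2097152
(2,3): OLD=2101943377/16777216 → NEW=0, ERR=2101943377/16777216
(2,4): OLD=104721086643/536870912 → NEW=255, ERR=-32180995917/536870912
(2,5): OLD=664059511317/8589934592 → NEW=0, ERR=664059511317/8589934592
(3,0): OLD=334706873/2097152 → NEW=255, ERR=-200066887/2097152
(3,1): OLD=1559492453/16777216 → NEW=0, ERR=1559492453/16777216
(3,2): OLD=30446136591/134217728 → NEW=255, ERR=-3779384049/134217728
(3,3): OLD=1371002905437/8589934592 → NEW=255, ERR=-819430415523/8589934592
(3,4): OLD=6793508793309/68719476736 → NEW=0, ERR=6793508793309/68719476736
(3,5): OLD=230526472183763/1099511627776 → NEW=255, ERR=-49848992899117/1099511627776
(4,0): OLD=41772958487/268435456 → NEW=255, ERR=-26678082793/268435456
(4,1): OLD=598397554699/4294967296 → NEW=255, ERR=-496819105781/4294967296
(4,2): OLD=12990164789105/137438953472 → NEW=0, ERR=12990164789105/137438953472
(4,3): OLD=433902613963861/2199023255552 → NEW=255, ERR=-126848316201899/2199023255552
(4,4): OLD=5636313932760165/35184372088832 → NEW=255, ERR=-3335700949891995/35184372088832
(4,5): OLD=68979922977537187/562949953421312 → NEW=0, ERR=68979922977537187/562949953421312
(5,0): OLD=9569435592529/68719476736 → NEW=255, ERR=-7954030975151/68719476736
(5,1): OLD=269870429999521/2199023255552 → NEW=0, ERR=269870429999521/2199023255552
(5,2): OLD=4788277442373851/17592186044416 → NEW=255, ERR=302270001047771/17592186044416
(5,3): OLD=104495884366484665/562949953421312 → NEW=255, ERR=-39056353755949895/562949953421312
(5,4): OLD=182834687051792241/1125899906842624 → NEW=255, ERR=-104269789193076879/1125899906842624
(5,5): OLD=3365975984376276757/18014398509481984 → NEW=255, ERR=-1227695635541629163/18014398509481984
Row 0: ......
Row 1: #.##.#
Row 2: .#..#.
Row 3: #.##.#
Row 4: ##.##.
Row 5: #.####

Answer: ......
#.##.#
.#..#.
#.##.#
##.##.
#.####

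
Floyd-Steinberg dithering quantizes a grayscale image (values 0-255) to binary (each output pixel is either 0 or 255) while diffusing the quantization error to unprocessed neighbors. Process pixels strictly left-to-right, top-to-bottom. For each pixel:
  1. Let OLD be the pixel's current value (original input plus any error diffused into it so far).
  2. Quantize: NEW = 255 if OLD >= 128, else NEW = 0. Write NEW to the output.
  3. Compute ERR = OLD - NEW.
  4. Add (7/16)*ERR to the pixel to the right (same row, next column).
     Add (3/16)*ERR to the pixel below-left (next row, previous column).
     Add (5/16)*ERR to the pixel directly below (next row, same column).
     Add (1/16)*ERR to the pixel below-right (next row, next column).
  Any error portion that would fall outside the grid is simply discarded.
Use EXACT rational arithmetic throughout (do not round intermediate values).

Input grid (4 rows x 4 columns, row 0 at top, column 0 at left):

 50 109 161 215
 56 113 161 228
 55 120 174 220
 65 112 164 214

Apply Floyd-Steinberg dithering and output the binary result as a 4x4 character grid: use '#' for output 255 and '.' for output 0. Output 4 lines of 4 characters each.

(0,0): OLD=50 → NEW=0, ERR=50
(0,1): OLD=1047/8 → NEW=255, ERR=-993/8
(0,2): OLD=13657/128 → NEW=0, ERR=13657/128
(0,3): OLD=535919/2048 → NEW=255, ERR=13679/2048
(1,0): OLD=6189/128 → NEW=0, ERR=6189/128
(1,1): OLD=121339/1024 → NEW=0, ERR=121339/1024
(1,2): OLD=7853783/32768 → NEW=255, ERR=-502057/32768
(1,3): OLD=120613777/524288 → NEW=255, ERR=-13079663/524288
(2,0): OLD=1512697/16384 → NEW=0, ERR=1512697/16384
(2,1): OLD=103584771/524288 → NEW=255, ERR=-30108669/524288
(2,2): OLD=153947391/1048576 → NEW=255, ERR=-113439489/1048576
(2,3): OLD=2750048643/16777216 → NEW=255, ERR=-1528141437/16777216
(3,0): OLD=696965033/8388608 → NEW=0, ERR=696965033/8388608
(3,1): OLD=15554400375/134217728 → NEW=0, ERR=15554400375/134217728
(3,2): OLD=344083634185/2147483648 → NEW=255, ERR=-203524696055/2147483648
(3,3): OLD=4717976545215/34359738368 → NEW=255, ERR=-4043756738625/34359738368
Row 0: .#.#
Row 1: ..##
Row 2: .###
Row 3: ..##

Answer: .#.#
..##
.###
..##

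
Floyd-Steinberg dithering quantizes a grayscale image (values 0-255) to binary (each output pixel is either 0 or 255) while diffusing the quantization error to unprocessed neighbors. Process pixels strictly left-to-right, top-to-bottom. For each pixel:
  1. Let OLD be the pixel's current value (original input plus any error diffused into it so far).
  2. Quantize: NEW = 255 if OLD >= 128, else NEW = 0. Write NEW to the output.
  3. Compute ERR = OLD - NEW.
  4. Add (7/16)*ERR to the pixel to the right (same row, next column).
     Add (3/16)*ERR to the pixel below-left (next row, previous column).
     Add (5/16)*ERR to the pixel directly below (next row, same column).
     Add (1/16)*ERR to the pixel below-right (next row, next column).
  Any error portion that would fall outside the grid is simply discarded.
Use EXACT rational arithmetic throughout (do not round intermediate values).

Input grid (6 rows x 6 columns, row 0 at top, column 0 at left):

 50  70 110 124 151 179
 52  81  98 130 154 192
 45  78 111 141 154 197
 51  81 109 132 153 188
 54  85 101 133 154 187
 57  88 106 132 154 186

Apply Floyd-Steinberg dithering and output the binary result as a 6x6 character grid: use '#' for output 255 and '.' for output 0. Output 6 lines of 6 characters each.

(0,0): OLD=50 → NEW=0, ERR=50
(0,1): OLD=735/8 → NEW=0, ERR=735/8
(0,2): OLD=19225/128 → NEW=255, ERR=-13415/128
(0,3): OLD=160047/2048 → NEW=0, ERR=160047/2048
(0,4): OLD=6068297/32768 → NEW=255, ERR=-2287543/32768
(0,5): OLD=77834751/524288 → NEW=255, ERR=-55858689/524288
(1,0): OLD=10861/128 → NEW=0, ERR=10861/128
(1,1): OLD=133435/1024 → NEW=255, ERR=-127685/1024
(1,2): OLD=1018775/32768 → NEW=0, ERR=1018775/32768
(1,3): OLD=19448939/131072 → NEW=255, ERR=-13974421/131072
(1,4): OLD=590954369/8388608 → NEW=0, ERR=590954369/8388608
(1,5): OLD=24852178231/134217728 → NEW=255, ERR=-9373342409/134217728
(2,0): OLD=788665/16384 → NEW=0, ERR=788665/16384
(2,1): OLD=37342915/524288 → NEW=0, ERR=37342915/524288
(2,2): OLD=1040970121/8388608 → NEW=0, ERR=1040970121/8388608
(2,3): OLD=11886672641/67108864 → NEW=255, ERR=-5226087679/67108864
(2,4): OLD=262393769475/2147483648 → NEW=0, ERR=262393769475/2147483648
(2,5): OLD=8007041770565/34359738368 → NEW=255, ERR=-754691513275/34359738368
(3,0): OLD=666034153/8388608 → NEW=0, ERR=666034153/8388608
(3,1): OLD=11024007541/67108864 → NEW=255, ERR=-6088752779/67108864
(3,2): OLD=52578512143/536870912 → NEW=0, ERR=52578512143/536870912
(3,3): OLD=6225179435341/34359738368 → NEW=255, ERR=-2536553848499/34359738368
(3,4): OLD=41204216355949/274877906944 → NEW=255, ERR=-28889649914771/274877906944
(3,5): OLD=628003936645955/4398046511104 → NEW=255, ERR=-493497923685565/4398046511104
(4,0): OLD=66357166279/1073741824 → NEW=0, ERR=66357166279/1073741824
(4,1): OLD=1838412266715/17179869184 → NEW=0, ERR=1838412266715/17179869184
(4,2): OLD=87361129854113/549755813888 → NEW=255, ERR=-52826602687327/549755813888
(4,3): OLD=477672342208261/8796093022208 → NEW=0, ERR=477672342208261/8796093022208
(4,4): OLD=16784590288485845/140737488355328 → NEW=0, ERR=16784590288485845/140737488355328
(4,5): OLD=444827528632489139/2251799813685248 → NEW=255, ERR=-129381423857249101/2251799813685248
(5,0): OLD=26491850798273/274877906944 → NEW=0, ERR=26491850798273/274877906944
(5,1): OLD=1314583120877393/8796093022208 → NEW=255, ERR=-928420599785647/8796093022208
(5,2): OLD=3283692729680971/70368744177664 → NEW=0, ERR=3283692729680971/70368744177664
(5,3): OLD=418253221576149033/2251799813685248 → NEW=255, ERR=-155955730913589207/2251799813685248
(5,4): OLD=691706461954720217/4503599627370496 → NEW=255, ERR=-456711443024756263/4503599627370496
(5,5): OLD=9449025040540358285/72057594037927936 → NEW=255, ERR=-8925661439131265395/72057594037927936
Row 0: ..#.##
Row 1: .#.#.#
Row 2: ...#.#
Row 3: .#.###
Row 4: ..#..#
Row 5: .#.###

Answer: ..#.##
.#.#.#
...#.#
.#.###
..#..#
.#.###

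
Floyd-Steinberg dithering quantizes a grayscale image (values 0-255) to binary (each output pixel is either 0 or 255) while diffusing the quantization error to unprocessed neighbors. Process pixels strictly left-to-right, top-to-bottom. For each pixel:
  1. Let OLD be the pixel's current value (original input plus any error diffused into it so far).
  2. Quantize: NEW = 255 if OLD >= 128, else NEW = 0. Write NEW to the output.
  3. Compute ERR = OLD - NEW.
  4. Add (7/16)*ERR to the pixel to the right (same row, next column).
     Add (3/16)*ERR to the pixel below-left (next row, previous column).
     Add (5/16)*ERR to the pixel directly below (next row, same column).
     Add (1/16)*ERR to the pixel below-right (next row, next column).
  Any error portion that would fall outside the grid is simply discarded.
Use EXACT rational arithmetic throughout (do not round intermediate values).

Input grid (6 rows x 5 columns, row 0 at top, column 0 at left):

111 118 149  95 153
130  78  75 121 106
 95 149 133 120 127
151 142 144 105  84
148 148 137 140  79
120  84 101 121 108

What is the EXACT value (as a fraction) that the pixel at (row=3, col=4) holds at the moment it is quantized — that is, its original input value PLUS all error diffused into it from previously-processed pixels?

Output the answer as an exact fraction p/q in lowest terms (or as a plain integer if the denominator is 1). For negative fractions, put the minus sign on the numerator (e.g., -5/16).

(0,0): OLD=111 → NEW=0, ERR=111
(0,1): OLD=2665/16 → NEW=255, ERR=-1415/16
(0,2): OLD=28239/256 → NEW=0, ERR=28239/256
(0,3): OLD=586793/4096 → NEW=255, ERR=-457687/4096
(0,4): OLD=6823199/65536 → NEW=0, ERR=6823199/65536
(1,0): OLD=37915/256 → NEW=255, ERR=-27365/256
(1,1): OLD=63933/2048 → NEW=0, ERR=63933/2048
(1,2): OLD=6334081/65536 → NEW=0, ERR=6334081/65536
(1,3): OLD=40575021/262144 → NEW=255, ERR=-26271699/262144
(1,4): OLD=367866343/4194304 → NEW=0, ERR=367866343/4194304
(2,0): OLD=2210159/32768 → NEW=0, ERR=2210159/32768
(2,1): OLD=209406133/1048576 → NEW=255, ERR=-57980747/1048576
(2,2): OLD=2049704287/16777216 → NEW=0, ERR=2049704287/16777216
(2,3): OLD=44189161901/268435456 → NEW=255, ERR=-24261879379/268435456
(2,4): OLD=466442700923/4294967296 → NEW=0, ERR=466442700923/4294967296
(3,0): OLD=2713042815/16777216 → NEW=255, ERR=-1565147265/16777216
(3,1): OLD=14902029203/134217728 → NEW=0, ERR=14902029203/134217728
(3,2): OLD=903451333057/4294967296 → NEW=255, ERR=-191765327423/4294967296
(3,3): OLD=732036226905/8589934592 → NEW=0, ERR=732036226905/8589934592
(3,4): OLD=20557172549085/137438953472 → NEW=255, ERR=-14489760586275/137438953472
Target (3,4): original=84, with diffused error = 20557172549085/137438953472

Answer: 20557172549085/137438953472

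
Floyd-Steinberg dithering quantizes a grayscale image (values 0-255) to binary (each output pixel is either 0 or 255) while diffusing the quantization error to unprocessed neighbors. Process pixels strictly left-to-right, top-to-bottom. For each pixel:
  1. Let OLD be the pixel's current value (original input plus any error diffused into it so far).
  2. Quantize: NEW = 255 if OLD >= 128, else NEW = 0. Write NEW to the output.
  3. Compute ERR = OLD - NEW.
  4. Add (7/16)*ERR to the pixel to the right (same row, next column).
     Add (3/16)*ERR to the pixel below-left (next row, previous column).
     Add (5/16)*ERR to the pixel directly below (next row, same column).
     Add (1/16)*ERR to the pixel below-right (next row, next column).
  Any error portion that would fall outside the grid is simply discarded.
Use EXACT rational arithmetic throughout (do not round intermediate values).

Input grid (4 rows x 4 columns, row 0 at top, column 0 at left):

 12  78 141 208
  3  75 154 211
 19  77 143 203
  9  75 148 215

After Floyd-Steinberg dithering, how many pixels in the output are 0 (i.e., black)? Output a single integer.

Answer: 9

Derivation:
(0,0): OLD=12 → NEW=0, ERR=12
(0,1): OLD=333/4 → NEW=0, ERR=333/4
(0,2): OLD=11355/64 → NEW=255, ERR=-4965/64
(0,3): OLD=178237/1024 → NEW=255, ERR=-82883/1024
(1,0): OLD=1431/64 → NEW=0, ERR=1431/64
(1,1): OLD=49665/512 → NEW=0, ERR=49665/512
(1,2): OLD=2657845/16384 → NEW=255, ERR=-1520075/16384
(1,3): OLD=36770179/262144 → NEW=255, ERR=-30076541/262144
(2,0): OLD=361883/8192 → NEW=0, ERR=361883/8192
(2,1): OLD=29003961/262144 → NEW=0, ERR=29003961/262144
(2,2): OLD=77050757/524288 → NEW=255, ERR=-56642683/524288
(2,3): OLD=956980833/8388608 → NEW=0, ERR=956980833/8388608
(3,0): OLD=182661899/4194304 → NEW=0, ERR=182661899/4194304
(3,1): OLD=7457974677/67108864 → NEW=0, ERR=7457974677/67108864
(3,2): OLD=205260849579/1073741824 → NEW=255, ERR=-68543315541/1073741824
(3,3): OLD=3710332184109/17179869184 → NEW=255, ERR=-670534457811/17179869184
Output grid:
  Row 0: ..##  (2 black, running=2)
  Row 1: ..##  (2 black, running=4)
  Row 2: ..#.  (3 black, running=7)
  Row 3: ..##  (2 black, running=9)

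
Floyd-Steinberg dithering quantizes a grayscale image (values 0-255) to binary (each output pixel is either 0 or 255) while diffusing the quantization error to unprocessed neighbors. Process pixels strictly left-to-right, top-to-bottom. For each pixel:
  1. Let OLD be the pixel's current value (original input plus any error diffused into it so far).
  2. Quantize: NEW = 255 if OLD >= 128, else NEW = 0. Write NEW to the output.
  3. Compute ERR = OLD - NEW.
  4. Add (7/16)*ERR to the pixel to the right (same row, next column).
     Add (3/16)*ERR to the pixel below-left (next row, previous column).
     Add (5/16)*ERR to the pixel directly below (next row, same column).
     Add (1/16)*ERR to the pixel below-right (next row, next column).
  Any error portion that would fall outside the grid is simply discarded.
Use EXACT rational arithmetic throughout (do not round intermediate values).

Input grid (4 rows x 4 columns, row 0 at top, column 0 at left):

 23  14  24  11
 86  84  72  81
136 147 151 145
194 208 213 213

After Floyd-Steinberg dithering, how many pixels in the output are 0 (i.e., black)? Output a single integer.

Answer: 8

Derivation:
(0,0): OLD=23 → NEW=0, ERR=23
(0,1): OLD=385/16 → NEW=0, ERR=385/16
(0,2): OLD=8839/256 → NEW=0, ERR=8839/256
(0,3): OLD=106929/4096 → NEW=0, ERR=106929/4096
(1,0): OLD=25011/256 → NEW=0, ERR=25011/256
(1,1): OLD=291173/2048 → NEW=255, ERR=-231067/2048
(1,2): OLD=2610121/65536 → NEW=0, ERR=2610121/65536
(1,3): OLD=114022607/1048576 → NEW=0, ERR=114022607/1048576
(2,0): OLD=4763687/32768 → NEW=255, ERR=-3592153/32768
(2,1): OLD=81112989/1048576 → NEW=0, ERR=81112989/1048576
(2,2): OLD=441715217/2097152 → NEW=255, ERR=-93058543/2097152
(2,3): OLD=5437732781/33554432 → NEW=255, ERR=-3118647379/33554432
(3,0): OLD=2923374391/16777216 → NEW=255, ERR=-1354815689/16777216
(3,1): OLD=48767316777/268435456 → NEW=255, ERR=-19683724503/268435456
(3,2): OLD=663401883095/4294967296 → NEW=255, ERR=-431814777385/4294967296
(3,3): OLD=9428026884449/68719476736 → NEW=255, ERR=-8095439683231/68719476736
Output grid:
  Row 0: ....  (4 black, running=4)
  Row 1: .#..  (3 black, running=7)
  Row 2: #.##  (1 black, running=8)
  Row 3: ####  (0 black, running=8)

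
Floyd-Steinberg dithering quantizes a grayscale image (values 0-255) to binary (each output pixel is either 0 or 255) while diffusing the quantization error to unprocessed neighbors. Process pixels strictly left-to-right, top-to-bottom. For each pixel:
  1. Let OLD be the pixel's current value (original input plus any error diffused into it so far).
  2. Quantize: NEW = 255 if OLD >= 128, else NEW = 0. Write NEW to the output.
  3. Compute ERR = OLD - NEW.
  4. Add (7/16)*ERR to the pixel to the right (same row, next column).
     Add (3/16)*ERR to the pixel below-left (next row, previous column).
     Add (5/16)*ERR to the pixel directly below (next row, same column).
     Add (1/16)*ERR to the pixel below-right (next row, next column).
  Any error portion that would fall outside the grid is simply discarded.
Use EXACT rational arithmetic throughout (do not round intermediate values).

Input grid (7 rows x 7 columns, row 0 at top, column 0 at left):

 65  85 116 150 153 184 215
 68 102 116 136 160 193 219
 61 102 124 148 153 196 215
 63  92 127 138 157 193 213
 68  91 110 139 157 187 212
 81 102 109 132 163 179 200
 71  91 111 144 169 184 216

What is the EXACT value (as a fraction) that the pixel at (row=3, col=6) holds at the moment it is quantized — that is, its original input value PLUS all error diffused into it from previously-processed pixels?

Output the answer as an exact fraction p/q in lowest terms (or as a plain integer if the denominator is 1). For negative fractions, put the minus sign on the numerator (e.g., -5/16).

(0,0): OLD=65 → NEW=0, ERR=65
(0,1): OLD=1815/16 → NEW=0, ERR=1815/16
(0,2): OLD=42401/256 → NEW=255, ERR=-22879/256
(0,3): OLD=454247/4096 → NEW=0, ERR=454247/4096
(0,4): OLD=13206737/65536 → NEW=255, ERR=-3504943/65536
(0,5): OLD=168403383/1048576 → NEW=255, ERR=-98983497/1048576
(0,6): OLD=2914216961/16777216 → NEW=255, ERR=-1363973119/16777216
(1,0): OLD=28053/256 → NEW=0, ERR=28053/256
(1,1): OLD=353683/2048 → NEW=255, ERR=-168557/2048
(1,2): OLD=5239439/65536 → NEW=0, ERR=5239439/65536
(1,3): OLD=49812579/262144 → NEW=255, ERR=-17034141/262144
(1,4): OLD=1746339913/16777216 → NEW=0, ERR=1746339913/16777216
(1,5): OLD=25562278937/134217728 → NEW=255, ERR=-8663241703/134217728
(1,6): OLD=342427414615/2147483648 → NEW=255, ERR=-205180915625/2147483648
(2,0): OLD=2615297/32768 → NEW=0, ERR=2615297/32768
(2,1): OLD=139499675/1048576 → NEW=255, ERR=-127887205/1048576
(2,2): OLD=1313608593/16777216 → NEW=0, ERR=1313608593/16777216
(2,3): OLD=25026549321/134217728 → NEW=255, ERR=-9198971319/134217728
(2,4): OLD=149657295065/1073741824 → NEW=255, ERR=-124146870055/1073741824
(2,5): OLD=3911381965107/34359738368 → NEW=0, ERR=3911381965107/34359738368
(2,6): OLD=126944910615701/549755813888 → NEW=255, ERR=-13242821925739/549755813888
(3,0): OLD=1091750513/16777216 → NEW=0, ERR=1091750513/16777216
(3,1): OLD=13693598493/134217728 → NEW=0, ERR=13693598493/134217728
(3,2): OLD=188581740135/1073741824 → NEW=255, ERR=-85222424985/1073741824
(3,3): OLD=279484114881/4294967296 → NEW=0, ERR=279484114881/4294967296
(3,4): OLD=91478483242609/549755813888 → NEW=255, ERR=-48709249298831/549755813888
(3,5): OLD=783150051078755/4398046511104 → NEW=255, ERR=-338351809252765/4398046511104
(3,6): OLD=12591023859577213/70368744177664 → NEW=255, ERR=-5353005905727107/70368744177664
Target (3,6): original=213, with diffused error = 12591023859577213/70368744177664

Answer: 12591023859577213/70368744177664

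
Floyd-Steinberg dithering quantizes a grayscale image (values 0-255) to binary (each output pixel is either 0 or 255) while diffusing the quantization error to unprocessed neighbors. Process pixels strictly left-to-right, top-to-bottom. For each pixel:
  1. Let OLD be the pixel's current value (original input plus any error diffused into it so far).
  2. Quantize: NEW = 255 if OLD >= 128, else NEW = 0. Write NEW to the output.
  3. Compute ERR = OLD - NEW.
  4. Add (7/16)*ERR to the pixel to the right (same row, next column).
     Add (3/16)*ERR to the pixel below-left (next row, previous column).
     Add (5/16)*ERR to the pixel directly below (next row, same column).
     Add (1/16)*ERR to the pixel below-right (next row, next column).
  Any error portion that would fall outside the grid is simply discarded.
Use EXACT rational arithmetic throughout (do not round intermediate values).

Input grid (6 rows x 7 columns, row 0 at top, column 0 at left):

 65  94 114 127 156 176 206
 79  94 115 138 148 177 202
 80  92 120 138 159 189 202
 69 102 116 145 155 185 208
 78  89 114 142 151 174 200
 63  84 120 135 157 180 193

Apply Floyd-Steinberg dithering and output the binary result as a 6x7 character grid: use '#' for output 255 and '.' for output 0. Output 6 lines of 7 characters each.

(0,0): OLD=65 → NEW=0, ERR=65
(0,1): OLD=1959/16 → NEW=0, ERR=1959/16
(0,2): OLD=42897/256 → NEW=255, ERR=-22383/256
(0,3): OLD=363511/4096 → NEW=0, ERR=363511/4096
(0,4): OLD=12768193/65536 → NEW=255, ERR=-3943487/65536
(0,5): OLD=156944967/1048576 → NEW=255, ERR=-110441913/1048576
(0,6): OLD=2683013105/16777216 → NEW=255, ERR=-1595176975/16777216
(1,0): OLD=31301/256 → NEW=0, ERR=31301/256
(1,1): OLD=355171/2048 → NEW=255, ERR=-167069/2048
(1,2): OLD=4999071/65536 → NEW=0, ERR=4999071/65536
(1,3): OLD=47804339/262144 → NEW=255, ERR=-19042381/262144
(1,4): OLD=1396095417/16777216 → NEW=0, ERR=1396095417/16777216
(1,5): OLD=21327663497/134217728 → NEW=255, ERR=-12897857143/134217728
(1,6): OLD=265563053031/2147483648 → NEW=0, ERR=265563053031/2147483648
(2,0): OLD=3372273/32768 → NEW=0, ERR=3372273/32768
(2,1): OLD=139960043/1048576 → NEW=255, ERR=-127426837/1048576
(2,2): OLD=1207155841/16777216 → NEW=0, ERR=1207155841/16777216
(2,3): OLD=22434335161/134217728 → NEW=255, ERR=-11791185479/134217728
(2,4): OLD=133156073929/1073741824 → NEW=0, ERR=133156073929/1073741824
(2,5): OLD=8301736387587/34359738368 → NEW=255, ERR=-459996896253/34359738368
(2,6): OLD=125773888945477/549755813888 → NEW=255, ERR=-14413843595963/549755813888
(3,0): OLD=1314911073/16777216 → NEW=0, ERR=1314911073/16777216
(3,1): OLD=15869359181/134217728 → NEW=0, ERR=15869359181/134217728
(3,2): OLD=178397829751/1073741824 → NEW=255, ERR=-95406335369/1073741824
(3,3): OLD=457078865137/4294967296 → NEW=0, ERR=457078865137/4294967296
(3,4): OLD=127715005257569/549755813888 → NEW=255, ERR=-12472727283871/549755813888
(3,5): OLD=764051372742451/4398046511104 → NEW=255, ERR=-357450487589069/4398046511104
(3,6): OLD=11499112029271725/70368744177664 → NEW=255, ERR=-6444917736032595/70368744177664
(4,0): OLD=267708245007/2147483648 → NEW=0, ERR=267708245007/2147483648
(4,1): OLD=5797393769411/34359738368 → NEW=255, ERR=-2964339514429/34359738368
(4,2): OLD=41689221236813/549755813888 → NEW=0, ERR=41689221236813/549755813888
(4,3): OLD=873567002969183/4398046511104 → NEW=255, ERR=-247934857362337/4398046511104
(4,4): OLD=3893462286534573/35184372088832 → NEW=0, ERR=3893462286534573/35184372088832
(4,5): OLD=200887754494541805/1125899906842624 → NEW=255, ERR=-86216721750327315/1125899906842624
(4,6): OLD=2392261905938696331/18014398509481984 → NEW=255, ERR=-2201409713979209589/18014398509481984
(5,0): OLD=47158257332217/549755813888 → NEW=0, ERR=47158257332217/549755813888
(5,1): OLD=512716714234451/4398046511104 → NEW=0, ERR=512716714234451/4398046511104
(5,2): OLD=6288797560249717/35184372088832 → NEW=255, ERR=-2683217322402443/35184372088832
(5,3): OLD=30823412589663145/281474976710656 → NEW=0, ERR=30823412589663145/281474976710656
(5,4): OLD=3992148595609031011/18014398509481984 → NEW=255, ERR=-601523024308874909/18014398509481984
(5,5): OLD=18081346172943938483/144115188075855872 → NEW=0, ERR=18081346172943938483/144115188075855872
(5,6): OLD=472504995045640222237/2305843009213693952 → NEW=255, ERR=-115484972303851735523/2305843009213693952
Row 0: ..#.###
Row 1: .#.#.#.
Row 2: .#.#.##
Row 3: ..#.###
Row 4: .#.#.##
Row 5: ..#.#.#

Answer: ..#.###
.#.#.#.
.#.#.##
..#.###
.#.#.##
..#.#.#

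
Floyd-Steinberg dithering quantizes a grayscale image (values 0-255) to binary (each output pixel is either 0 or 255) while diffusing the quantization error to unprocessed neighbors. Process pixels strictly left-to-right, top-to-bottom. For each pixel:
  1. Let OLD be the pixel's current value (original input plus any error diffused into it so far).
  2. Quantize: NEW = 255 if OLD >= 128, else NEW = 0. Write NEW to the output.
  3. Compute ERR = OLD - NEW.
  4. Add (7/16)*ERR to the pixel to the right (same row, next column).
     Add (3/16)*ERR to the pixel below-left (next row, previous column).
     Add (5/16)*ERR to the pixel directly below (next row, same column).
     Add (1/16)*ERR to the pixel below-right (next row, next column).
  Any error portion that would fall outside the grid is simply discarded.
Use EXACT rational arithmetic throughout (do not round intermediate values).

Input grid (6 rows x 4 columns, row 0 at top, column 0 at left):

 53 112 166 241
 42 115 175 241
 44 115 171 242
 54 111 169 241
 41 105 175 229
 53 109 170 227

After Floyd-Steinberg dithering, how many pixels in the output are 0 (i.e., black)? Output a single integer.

(0,0): OLD=53 → NEW=0, ERR=53
(0,1): OLD=2163/16 → NEW=255, ERR=-1917/16
(0,2): OLD=29077/256 → NEW=0, ERR=29077/256
(0,3): OLD=1190675/4096 → NEW=255, ERR=146195/4096
(1,0): OLD=9241/256 → NEW=0, ERR=9241/256
(1,1): OLD=241583/2048 → NEW=0, ERR=241583/2048
(1,2): OLD=17124955/65536 → NEW=255, ERR=413275/65536
(1,3): OLD=274739053/1048576 → NEW=255, ERR=7352173/1048576
(2,0): OLD=2536181/32768 → NEW=0, ERR=2536181/32768
(2,1): OLD=198351575/1048576 → NEW=255, ERR=-69035305/1048576
(2,2): OLD=320558227/2097152 → NEW=255, ERR=-214215533/2097152
(2,3): OLD=6707410343/33554432 → NEW=255, ERR=-1848969817/33554432
(3,0): OLD=1104652709/16777216 → NEW=0, ERR=1104652709/16777216
(3,1): OLD=28163432059/268435456 → NEW=0, ERR=28163432059/268435456
(3,2): OLD=723847242629/4294967296 → NEW=255, ERR=-371369417851/4294967296
(3,3): OLD=12339753873955/68719476736 → NEW=255, ERR=-5183712693725/68719476736
(4,0): OLD=348956172033/4294967296 → NEW=0, ERR=348956172033/4294967296
(4,1): OLD=5539997833091/34359738368 → NEW=255, ERR=-3221735450749/34359738368
(4,2): OLD=109259385648163/1099511627776 → NEW=0, ERR=109259385648163/1099511627776
(4,3): OLD=4283658717240549/17592186044416 → NEW=255, ERR=-202348724085531/17592186044416
(5,0): OLD=33430098665137/549755813888 → NEW=0, ERR=33430098665137/549755813888
(5,1): OLD=2287202925018359/17592186044416 → NEW=255, ERR=-2198804516307721/17592186044416
(5,2): OLD=1216977829858451/8796093022208 → NEW=255, ERR=-1026025890804589/8796093022208
(5,3): OLD=50266863791997619/281474976710656 → NEW=255, ERR=-21509255269219661/281474976710656
Output grid:
  Row 0: .#.#  (2 black, running=2)
  Row 1: ..##  (2 black, running=4)
  Row 2: .###  (1 black, running=5)
  Row 3: ..##  (2 black, running=7)
  Row 4: .#.#  (2 black, running=9)
  Row 5: .###  (1 black, running=10)

Answer: 10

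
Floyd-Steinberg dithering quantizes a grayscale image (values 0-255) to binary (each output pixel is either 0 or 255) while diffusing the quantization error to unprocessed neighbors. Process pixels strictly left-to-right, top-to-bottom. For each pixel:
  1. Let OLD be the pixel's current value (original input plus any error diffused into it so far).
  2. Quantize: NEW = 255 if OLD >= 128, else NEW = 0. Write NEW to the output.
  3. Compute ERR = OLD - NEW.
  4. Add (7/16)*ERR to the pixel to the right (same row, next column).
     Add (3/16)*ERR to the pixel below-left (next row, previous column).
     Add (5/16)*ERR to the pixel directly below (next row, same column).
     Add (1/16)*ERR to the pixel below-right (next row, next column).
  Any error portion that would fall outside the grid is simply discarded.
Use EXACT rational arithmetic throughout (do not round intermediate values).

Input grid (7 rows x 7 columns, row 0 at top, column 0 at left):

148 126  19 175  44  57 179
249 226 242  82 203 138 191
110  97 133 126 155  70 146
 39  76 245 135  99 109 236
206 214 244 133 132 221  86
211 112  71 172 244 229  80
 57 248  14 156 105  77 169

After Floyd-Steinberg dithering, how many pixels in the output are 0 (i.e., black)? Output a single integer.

Answer: 22

Derivation:
(0,0): OLD=148 → NEW=255, ERR=-107
(0,1): OLD=1267/16 → NEW=0, ERR=1267/16
(0,2): OLD=13733/256 → NEW=0, ERR=13733/256
(0,3): OLD=812931/4096 → NEW=255, ERR=-231549/4096
(0,4): OLD=1262741/65536 → NEW=0, ERR=1262741/65536
(0,5): OLD=68608019/1048576 → NEW=0, ERR=68608019/1048576
(0,6): OLD=3483377797/16777216 → NEW=255, ERR=-794812283/16777216
(1,0): OLD=58985/256 → NEW=255, ERR=-6295/256
(1,1): OLD=498399/2048 → NEW=255, ERR=-23841/2048
(1,2): OLD=16254283/65536 → NEW=255, ERR=-457397/65536
(1,3): OLD=17890351/262144 → NEW=0, ERR=17890351/262144
(1,4): OLD=4154271469/16777216 → NEW=255, ERR=-123918611/16777216
(1,5): OLD=19802064509/134217728 → NEW=255, ERR=-14423456131/134217728
(1,6): OLD=286194518963/2147483648 → NEW=255, ERR=-261413811277/2147483648
(2,0): OLD=3281157/32768 → NEW=0, ERR=3281157/32768
(2,1): OLD=140849799/1048576 → NEW=255, ERR=-126537081/1048576
(2,2): OLD=1511496021/16777216 → NEW=0, ERR=1511496021/16777216
(2,3): OLD=24819701229/134217728 → NEW=255, ERR=-9405819411/134217728
(2,4): OLD=113975988221/1073741824 → NEW=0, ERR=113975988221/1073741824
(2,5): OLD=2046866014335/34359738368 → NEW=0, ERR=2046866014335/34359738368
(2,6): OLD=69986901256297/549755813888 → NEW=0, ERR=69986901256297/549755813888
(3,0): OLD=799685301/16777216 → NEW=0, ERR=799685301/16777216
(3,1): OLD=11045182865/134217728 → NEW=0, ERR=11045182865/134217728
(3,2): OLD=309747705027/1073741824 → NEW=255, ERR=35943539907/1073741824
(3,3): OLD=658329513189/4294967296 → NEW=255, ERR=-436887147291/4294967296
(3,4): OLD=51929011715765/549755813888 → NEW=0, ERR=51929011715765/549755813888
(3,5): OLD=877171456157935/4398046511104 → NEW=255, ERR=-244330404173585/4398046511104
(3,6): OLD=17958185696800369/70368744177664 → NEW=255, ERR=14155931496049/70368744177664
(4,0): OLD=507504592123/2147483648 → NEW=255, ERR=-40103738117/2147483648
(4,1): OLD=8273893431103/34359738368 → NEW=255, ERR=-487839852737/34359738368
(4,2): OLD=128818781283089/549755813888 → NEW=255, ERR=-11368951258351/549755813888
(4,3): OLD=492440033229323/4398046511104 → NEW=0, ERR=492440033229323/4398046511104
(4,4): OLD=6816275640670385/35184372088832 → NEW=255, ERR=-2155739241981775/35184372088832
(4,5): OLD=205786478984694321/1125899906842624 → NEW=255, ERR=-81317997260174799/1125899906842624
(4,6): OLD=918596182045473191/18014398509481984 → NEW=0, ERR=918596182045473191/18014398509481984
(5,0): OLD=111326658122797/549755813888 → NEW=255, ERR=-28861074418643/549755813888
(5,1): OLD=349867149302415/4398046511104 → NEW=0, ERR=349867149302415/4398046511104
(5,2): OLD=4202684714967321/35184372088832 → NEW=0, ERR=4202684714967321/35184372088832
(5,3): OLD=69374477857965021/281474976710656 → NEW=255, ERR=-2401641203252259/281474976710656
(5,4): OLD=3865459660631639135/18014398509481984 → NEW=255, ERR=-728211959286266785/18014398509481984
(5,5): OLD=28026941348582944367/144115188075855872 → NEW=255, ERR=-8722431610760302993/144115188075855872
(5,6): OLD=149745563094289948577/2305843009213693952 → NEW=0, ERR=149745563094289948577/2305843009213693952
(6,0): OLD=3906176889288373/70368744177664 → NEW=0, ERR=3906176889288373/70368744177664
(6,1): OLD=356077677830400185/1125899906842624 → NEW=255, ERR=68973201585531065/1125899906842624
(6,2): OLD=1468189840408627723/18014398509481984 → NEW=0, ERR=1468189840408627723/18014398509481984
(6,3): OLD=27219940536845585621/144115188075855872 → NEW=255, ERR=-9529432422497661739/144115188075855872
(6,4): OLD=14860259438769686975/288230376151711744 → NEW=0, ERR=14860259438769686975/288230376151711744
(6,5): OLD=3331204145555776877275/36893488147419103232 → NEW=0, ERR=3331204145555776877275/36893488147419103232
(6,6): OLD=132825123524700251600205/590295810358705651712 → NEW=255, ERR=-17700308116769689586355/590295810358705651712
Output grid:
  Row 0: #..#..#  (4 black, running=4)
  Row 1: ###.###  (1 black, running=5)
  Row 2: .#.#...  (5 black, running=10)
  Row 3: ..##.##  (3 black, running=13)
  Row 4: ###.##.  (2 black, running=15)
  Row 5: #..###.  (3 black, running=18)
  Row 6: .#.#..#  (4 black, running=22)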